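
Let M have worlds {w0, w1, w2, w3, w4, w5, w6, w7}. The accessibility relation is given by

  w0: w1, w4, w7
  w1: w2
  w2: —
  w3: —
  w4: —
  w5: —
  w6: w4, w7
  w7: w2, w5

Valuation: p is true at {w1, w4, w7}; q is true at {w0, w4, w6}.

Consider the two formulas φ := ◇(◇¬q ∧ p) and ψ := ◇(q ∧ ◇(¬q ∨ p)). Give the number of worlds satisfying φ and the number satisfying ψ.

For ◇(◇¬q ∧ p):
w0: successors {w1, w4, w7}; ◇¬q ∧ p there: w1:T, w4:F, w7:T. ✓
w1: successors {w2}; ◇¬q ∧ p there: w2:F. ✗
w2: no successors, so ◇(◇¬q ∧ p) fails. ✗
w3: no successors, so ◇(◇¬q ∧ p) fails. ✗
w4: no successors, so ◇(◇¬q ∧ p) fails. ✗
w5: no successors, so ◇(◇¬q ∧ p) fails. ✗
w6: successors {w4, w7}; ◇¬q ∧ p there: w4:F, w7:T. ✓
w7: successors {w2, w5}; ◇¬q ∧ p there: w2:F, w5:F. ✗
— 2 worlds.
For ◇(q ∧ ◇(¬q ∨ p)):
w0: successors {w1, w4, w7}; q ∧ ◇(¬q ∨ p) there: w1:F, w4:F, w7:F. ✗
w1: successors {w2}; q ∧ ◇(¬q ∨ p) there: w2:F. ✗
w2: no successors, so ◇(q ∧ ◇(¬q ∨ p)) fails. ✗
w3: no successors, so ◇(q ∧ ◇(¬q ∨ p)) fails. ✗
w4: no successors, so ◇(q ∧ ◇(¬q ∨ p)) fails. ✗
w5: no successors, so ◇(q ∧ ◇(¬q ∨ p)) fails. ✗
w6: successors {w4, w7}; q ∧ ◇(¬q ∨ p) there: w4:F, w7:F. ✗
w7: successors {w2, w5}; q ∧ ◇(¬q ∨ p) there: w2:F, w5:F. ✗
— 0 worlds.

2 and 0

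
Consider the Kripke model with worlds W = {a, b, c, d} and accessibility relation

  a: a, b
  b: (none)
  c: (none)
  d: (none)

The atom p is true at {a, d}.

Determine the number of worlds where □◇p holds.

a: successors {a, b}; ◇p there: a:T, b:F. ✗
b: no successors, so □◇p holds vacuously. ✓
c: no successors, so □◇p holds vacuously. ✓
d: no successors, so □◇p holds vacuously. ✓
Satisfying worlds: {b, c, d}.

3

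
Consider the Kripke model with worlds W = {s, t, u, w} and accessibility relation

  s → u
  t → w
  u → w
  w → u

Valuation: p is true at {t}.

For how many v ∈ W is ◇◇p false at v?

4

s: successors {u}; ◇p there: u:F. ✗
t: successors {w}; ◇p there: w:F. ✗
u: successors {w}; ◇p there: w:F. ✗
w: successors {u}; ◇p there: u:F. ✗
Satisfying worlds: ∅.
So ◇◇p fails at the other 4 worlds.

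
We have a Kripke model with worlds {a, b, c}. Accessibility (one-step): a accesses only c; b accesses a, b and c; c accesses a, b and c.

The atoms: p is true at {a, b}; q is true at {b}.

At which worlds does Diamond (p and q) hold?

a: successors {c}; p and q there: c:F. ✗
b: successors {a, b, c}; p and q there: a:F, b:T, c:F. ✓
c: successors {a, b, c}; p and q there: a:F, b:T, c:F. ✓

{b, c}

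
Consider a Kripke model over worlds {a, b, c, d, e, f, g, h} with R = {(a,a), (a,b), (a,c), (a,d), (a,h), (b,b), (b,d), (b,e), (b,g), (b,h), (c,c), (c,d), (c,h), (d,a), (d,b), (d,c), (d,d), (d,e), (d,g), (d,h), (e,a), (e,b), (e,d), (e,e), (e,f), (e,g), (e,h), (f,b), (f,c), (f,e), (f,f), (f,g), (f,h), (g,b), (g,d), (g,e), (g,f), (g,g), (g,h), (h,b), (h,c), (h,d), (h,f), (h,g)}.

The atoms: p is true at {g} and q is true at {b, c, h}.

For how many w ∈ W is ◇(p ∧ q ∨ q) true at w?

8

a: successors {a, b, c, d, h}; p ∧ q ∨ q there: a:F, b:T, c:T, d:F, h:T. ✓
b: successors {b, d, e, g, h}; p ∧ q ∨ q there: b:T, d:F, e:F, g:F, h:T. ✓
c: successors {c, d, h}; p ∧ q ∨ q there: c:T, d:F, h:T. ✓
d: successors {a, b, c, d, e, g, h}; p ∧ q ∨ q there: a:F, b:T, c:T, d:F, e:F, g:F, h:T. ✓
e: successors {a, b, d, e, f, g, h}; p ∧ q ∨ q there: a:F, b:T, d:F, e:F, f:F, g:F, h:T. ✓
f: successors {b, c, e, f, g, h}; p ∧ q ∨ q there: b:T, c:T, e:F, f:F, g:F, h:T. ✓
g: successors {b, d, e, f, g, h}; p ∧ q ∨ q there: b:T, d:F, e:F, f:F, g:F, h:T. ✓
h: successors {b, c, d, f, g}; p ∧ q ∨ q there: b:T, c:T, d:F, f:F, g:F. ✓
Satisfying worlds: {a, b, c, d, e, f, g, h}.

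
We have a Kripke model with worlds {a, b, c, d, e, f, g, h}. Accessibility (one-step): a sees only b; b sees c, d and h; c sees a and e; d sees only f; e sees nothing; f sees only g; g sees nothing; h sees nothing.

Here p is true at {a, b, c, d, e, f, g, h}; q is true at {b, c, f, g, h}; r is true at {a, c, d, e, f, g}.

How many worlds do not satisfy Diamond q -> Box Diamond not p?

a: Diamond q is T, Box Diamond not p is F. ✗
b: Diamond q is T, Box Diamond not p is F. ✗
c: Diamond q is F, Box Diamond not p is F. ✓
d: Diamond q is T, Box Diamond not p is F. ✗
e: Diamond q is F, Box Diamond not p is T. ✓
f: Diamond q is T, Box Diamond not p is F. ✗
g: Diamond q is F, Box Diamond not p is T. ✓
h: Diamond q is F, Box Diamond not p is T. ✓
Satisfying worlds: {c, e, g, h}.
So Diamond q -> Box Diamond not p fails at the other 4 worlds.

4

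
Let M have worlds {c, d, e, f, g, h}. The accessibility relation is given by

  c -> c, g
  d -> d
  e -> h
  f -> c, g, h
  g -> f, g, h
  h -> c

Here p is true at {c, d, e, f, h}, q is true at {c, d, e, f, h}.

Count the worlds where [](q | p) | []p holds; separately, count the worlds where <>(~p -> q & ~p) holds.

3 and 6

For [](q | p) | []p:
c: [](q | p) is F, []p is F. ✗
d: [](q | p) is T, []p is T. ✓
e: [](q | p) is T, []p is T. ✓
f: [](q | p) is F, []p is F. ✗
g: [](q | p) is F, []p is F. ✗
h: [](q | p) is T, []p is T. ✓
— 3 worlds.
For <>(~p -> q & ~p):
c: successors {c, g}; ~p -> q & ~p there: c:T, g:F. ✓
d: successors {d}; ~p -> q & ~p there: d:T. ✓
e: successors {h}; ~p -> q & ~p there: h:T. ✓
f: successors {c, g, h}; ~p -> q & ~p there: c:T, g:F, h:T. ✓
g: successors {f, g, h}; ~p -> q & ~p there: f:T, g:F, h:T. ✓
h: successors {c}; ~p -> q & ~p there: c:T. ✓
— 6 worlds.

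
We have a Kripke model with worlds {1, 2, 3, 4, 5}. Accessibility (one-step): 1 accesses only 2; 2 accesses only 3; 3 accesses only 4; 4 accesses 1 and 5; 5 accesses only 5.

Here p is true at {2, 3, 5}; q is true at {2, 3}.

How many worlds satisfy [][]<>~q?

3

1: successors {2}; []<>~q there: 2:T. ✓
2: successors {3}; []<>~q there: 3:T. ✓
3: successors {4}; []<>~q there: 4:F. ✗
4: successors {1, 5}; []<>~q there: 1:F, 5:T. ✗
5: successors {5}; []<>~q there: 5:T. ✓
Satisfying worlds: {1, 2, 5}.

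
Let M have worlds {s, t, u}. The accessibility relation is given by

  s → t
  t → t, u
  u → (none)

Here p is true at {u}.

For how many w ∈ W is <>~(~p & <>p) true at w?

s: successors {t}; ~(~p & <>p) there: t:F. ✗
t: successors {t, u}; ~(~p & <>p) there: t:F, u:T. ✓
u: no successors, so <>~(~p & <>p) fails. ✗
Satisfying worlds: {t}.

1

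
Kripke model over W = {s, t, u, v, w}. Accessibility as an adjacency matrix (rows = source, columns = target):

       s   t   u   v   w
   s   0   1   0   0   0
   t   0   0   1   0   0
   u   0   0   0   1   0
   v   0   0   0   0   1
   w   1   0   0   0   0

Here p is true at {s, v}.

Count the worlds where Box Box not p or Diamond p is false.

2

s: Box Box not p is T, Diamond p is F. ✓
t: Box Box not p is F, Diamond p is F. ✗
u: Box Box not p is T, Diamond p is T. ✓
v: Box Box not p is F, Diamond p is F. ✗
w: Box Box not p is T, Diamond p is T. ✓
Satisfying worlds: {s, u, w}.
So Box Box not p or Diamond p fails at the other 2 worlds.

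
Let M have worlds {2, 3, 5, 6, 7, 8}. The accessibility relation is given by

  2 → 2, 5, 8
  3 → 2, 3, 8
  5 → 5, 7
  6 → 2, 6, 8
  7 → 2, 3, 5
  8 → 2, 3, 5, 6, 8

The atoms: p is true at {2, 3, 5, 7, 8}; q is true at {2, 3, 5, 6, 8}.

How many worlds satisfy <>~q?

2: successors {2, 5, 8}; ~q there: 2:F, 5:F, 8:F. ✗
3: successors {2, 3, 8}; ~q there: 2:F, 3:F, 8:F. ✗
5: successors {5, 7}; ~q there: 5:F, 7:T. ✓
6: successors {2, 6, 8}; ~q there: 2:F, 6:F, 8:F. ✗
7: successors {2, 3, 5}; ~q there: 2:F, 3:F, 5:F. ✗
8: successors {2, 3, 5, 6, 8}; ~q there: 2:F, 3:F, 5:F, 6:F, 8:F. ✗
Satisfying worlds: {5}.

1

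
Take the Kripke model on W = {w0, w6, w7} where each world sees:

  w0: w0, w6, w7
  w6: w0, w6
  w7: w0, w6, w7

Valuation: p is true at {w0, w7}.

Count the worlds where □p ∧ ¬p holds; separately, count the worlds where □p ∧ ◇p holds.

0 and 0

For □p ∧ ¬p:
w0: □p is F, ¬p is F. ✗
w6: □p is F, ¬p is T. ✗
w7: □p is F, ¬p is F. ✗
— 0 worlds.
For □p ∧ ◇p:
w0: □p is F, ◇p is T. ✗
w6: □p is F, ◇p is T. ✗
w7: □p is F, ◇p is T. ✗
— 0 worlds.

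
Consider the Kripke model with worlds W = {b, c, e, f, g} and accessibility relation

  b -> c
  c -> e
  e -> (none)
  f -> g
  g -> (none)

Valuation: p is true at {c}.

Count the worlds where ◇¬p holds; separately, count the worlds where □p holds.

2 and 3

For ◇¬p:
b: successors {c}; ¬p there: c:F. ✗
c: successors {e}; ¬p there: e:T. ✓
e: no successors, so ◇¬p fails. ✗
f: successors {g}; ¬p there: g:T. ✓
g: no successors, so ◇¬p fails. ✗
— 2 worlds.
For □p:
b: successors {c}; p there: c:T. ✓
c: successors {e}; p there: e:F. ✗
e: no successors, so □p holds vacuously. ✓
f: successors {g}; p there: g:F. ✗
g: no successors, so □p holds vacuously. ✓
— 3 worlds.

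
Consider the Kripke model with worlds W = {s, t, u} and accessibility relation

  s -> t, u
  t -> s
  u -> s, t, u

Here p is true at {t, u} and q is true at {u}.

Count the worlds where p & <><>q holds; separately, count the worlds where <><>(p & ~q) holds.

2 and 3

For p & <><>q:
s: p is F, <><>q is T. ✗
t: p is T, <><>q is T. ✓
u: p is T, <><>q is T. ✓
— 2 worlds.
For <><>(p & ~q):
s: successors {t, u}; <>(p & ~q) there: t:F, u:T. ✓
t: successors {s}; <>(p & ~q) there: s:T. ✓
u: successors {s, t, u}; <>(p & ~q) there: s:T, t:F, u:T. ✓
— 3 worlds.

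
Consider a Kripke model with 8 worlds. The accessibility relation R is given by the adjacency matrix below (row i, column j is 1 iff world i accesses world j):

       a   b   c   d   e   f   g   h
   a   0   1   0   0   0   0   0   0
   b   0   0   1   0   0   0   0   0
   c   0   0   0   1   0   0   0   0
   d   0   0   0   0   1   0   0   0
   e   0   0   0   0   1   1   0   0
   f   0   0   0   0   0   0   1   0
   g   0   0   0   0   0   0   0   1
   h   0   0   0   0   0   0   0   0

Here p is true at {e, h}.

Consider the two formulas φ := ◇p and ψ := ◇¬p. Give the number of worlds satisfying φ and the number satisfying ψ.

For ◇p:
a: successors {b}; p there: b:F. ✗
b: successors {c}; p there: c:F. ✗
c: successors {d}; p there: d:F. ✗
d: successors {e}; p there: e:T. ✓
e: successors {e, f}; p there: e:T, f:F. ✓
f: successors {g}; p there: g:F. ✗
g: successors {h}; p there: h:T. ✓
h: no successors, so ◇p fails. ✗
— 3 worlds.
For ◇¬p:
a: successors {b}; ¬p there: b:T. ✓
b: successors {c}; ¬p there: c:T. ✓
c: successors {d}; ¬p there: d:T. ✓
d: successors {e}; ¬p there: e:F. ✗
e: successors {e, f}; ¬p there: e:F, f:T. ✓
f: successors {g}; ¬p there: g:T. ✓
g: successors {h}; ¬p there: h:F. ✗
h: no successors, so ◇¬p fails. ✗
— 5 worlds.

3 and 5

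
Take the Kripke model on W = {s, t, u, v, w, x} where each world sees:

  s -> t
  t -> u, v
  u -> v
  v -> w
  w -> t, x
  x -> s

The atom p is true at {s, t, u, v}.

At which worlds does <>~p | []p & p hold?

{s, t, u, v, w}

s: <>~p is F, []p & p is T. ✓
t: <>~p is F, []p & p is T. ✓
u: <>~p is F, []p & p is T. ✓
v: <>~p is T, []p & p is F. ✓
w: <>~p is T, []p & p is F. ✓
x: <>~p is F, []p & p is F. ✗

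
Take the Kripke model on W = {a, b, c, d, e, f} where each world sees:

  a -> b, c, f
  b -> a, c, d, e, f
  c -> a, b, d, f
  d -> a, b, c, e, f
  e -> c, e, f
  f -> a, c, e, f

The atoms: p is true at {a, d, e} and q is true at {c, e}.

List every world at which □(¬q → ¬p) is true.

a: successors {b, c, f}; ¬q → ¬p there: b:T, c:T, f:T. ✓
b: successors {a, c, d, e, f}; ¬q → ¬p there: a:F, c:T, d:F, e:T, f:T. ✗
c: successors {a, b, d, f}; ¬q → ¬p there: a:F, b:T, d:F, f:T. ✗
d: successors {a, b, c, e, f}; ¬q → ¬p there: a:F, b:T, c:T, e:T, f:T. ✗
e: successors {c, e, f}; ¬q → ¬p there: c:T, e:T, f:T. ✓
f: successors {a, c, e, f}; ¬q → ¬p there: a:F, c:T, e:T, f:T. ✗

{a, e}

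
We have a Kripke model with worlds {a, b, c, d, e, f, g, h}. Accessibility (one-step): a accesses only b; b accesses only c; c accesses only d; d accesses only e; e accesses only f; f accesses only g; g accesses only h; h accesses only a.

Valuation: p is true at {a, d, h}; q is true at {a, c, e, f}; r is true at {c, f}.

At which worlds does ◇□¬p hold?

{a, c, d, e, h}

a: successors {b}; □¬p there: b:T. ✓
b: successors {c}; □¬p there: c:F. ✗
c: successors {d}; □¬p there: d:T. ✓
d: successors {e}; □¬p there: e:T. ✓
e: successors {f}; □¬p there: f:T. ✓
f: successors {g}; □¬p there: g:F. ✗
g: successors {h}; □¬p there: h:F. ✗
h: successors {a}; □¬p there: a:T. ✓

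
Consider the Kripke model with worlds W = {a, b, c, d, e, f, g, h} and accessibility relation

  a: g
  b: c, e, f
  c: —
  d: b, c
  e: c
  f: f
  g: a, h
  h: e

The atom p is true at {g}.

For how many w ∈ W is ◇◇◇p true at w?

1

a: successors {g}; ◇◇p there: g:T. ✓
b: successors {c, e, f}; ◇◇p there: c:F, e:F, f:F. ✗
c: no successors, so ◇◇◇p fails. ✗
d: successors {b, c}; ◇◇p there: b:F, c:F. ✗
e: successors {c}; ◇◇p there: c:F. ✗
f: successors {f}; ◇◇p there: f:F. ✗
g: successors {a, h}; ◇◇p there: a:F, h:F. ✗
h: successors {e}; ◇◇p there: e:F. ✗
Satisfying worlds: {a}.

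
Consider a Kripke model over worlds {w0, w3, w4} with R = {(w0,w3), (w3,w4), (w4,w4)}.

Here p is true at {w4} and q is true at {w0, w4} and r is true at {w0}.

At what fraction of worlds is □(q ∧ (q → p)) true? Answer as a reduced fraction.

2/3

w0: successors {w3}; q ∧ (q → p) there: w3:F. ✗
w3: successors {w4}; q ∧ (q → p) there: w4:T. ✓
w4: successors {w4}; q ∧ (q → p) there: w4:T. ✓
That's 2 of 3 worlds, so 2/3.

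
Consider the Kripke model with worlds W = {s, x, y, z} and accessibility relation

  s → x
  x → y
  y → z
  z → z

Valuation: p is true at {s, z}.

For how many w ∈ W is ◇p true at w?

2

s: successors {x}; p there: x:F. ✗
x: successors {y}; p there: y:F. ✗
y: successors {z}; p there: z:T. ✓
z: successors {z}; p there: z:T. ✓
Satisfying worlds: {y, z}.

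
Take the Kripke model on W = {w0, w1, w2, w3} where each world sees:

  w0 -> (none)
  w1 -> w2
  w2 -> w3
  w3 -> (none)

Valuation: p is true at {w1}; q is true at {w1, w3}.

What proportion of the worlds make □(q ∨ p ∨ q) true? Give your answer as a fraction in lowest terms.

w0: no successors, so □(q ∨ p ∨ q) holds vacuously. ✓
w1: successors {w2}; q ∨ p ∨ q there: w2:F. ✗
w2: successors {w3}; q ∨ p ∨ q there: w3:T. ✓
w3: no successors, so □(q ∨ p ∨ q) holds vacuously. ✓
That's 3 of 4 worlds, so 3/4.

3/4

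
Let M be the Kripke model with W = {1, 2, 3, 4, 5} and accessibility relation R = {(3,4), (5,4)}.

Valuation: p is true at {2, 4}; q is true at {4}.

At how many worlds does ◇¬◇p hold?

1: no successors, so ◇¬◇p fails. ✗
2: no successors, so ◇¬◇p fails. ✗
3: successors {4}; ¬◇p there: 4:T. ✓
4: no successors, so ◇¬◇p fails. ✗
5: successors {4}; ¬◇p there: 4:T. ✓
Satisfying worlds: {3, 5}.

2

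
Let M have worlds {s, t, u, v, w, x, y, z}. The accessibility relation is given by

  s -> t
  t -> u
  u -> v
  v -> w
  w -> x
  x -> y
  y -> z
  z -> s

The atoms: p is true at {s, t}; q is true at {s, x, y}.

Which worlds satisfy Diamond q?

{w, x, z}

s: successors {t}; q there: t:F. ✗
t: successors {u}; q there: u:F. ✗
u: successors {v}; q there: v:F. ✗
v: successors {w}; q there: w:F. ✗
w: successors {x}; q there: x:T. ✓
x: successors {y}; q there: y:T. ✓
y: successors {z}; q there: z:F. ✗
z: successors {s}; q there: s:T. ✓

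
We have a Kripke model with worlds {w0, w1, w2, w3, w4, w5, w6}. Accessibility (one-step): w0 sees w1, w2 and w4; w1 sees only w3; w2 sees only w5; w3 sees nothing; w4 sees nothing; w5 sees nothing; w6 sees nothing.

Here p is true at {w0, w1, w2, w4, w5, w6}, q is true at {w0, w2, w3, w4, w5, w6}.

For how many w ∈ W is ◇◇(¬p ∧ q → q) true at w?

w0: successors {w1, w2, w4}; ◇(¬p ∧ q → q) there: w1:T, w2:T, w4:F. ✓
w1: successors {w3}; ◇(¬p ∧ q → q) there: w3:F. ✗
w2: successors {w5}; ◇(¬p ∧ q → q) there: w5:F. ✗
w3: no successors, so ◇◇(¬p ∧ q → q) fails. ✗
w4: no successors, so ◇◇(¬p ∧ q → q) fails. ✗
w5: no successors, so ◇◇(¬p ∧ q → q) fails. ✗
w6: no successors, so ◇◇(¬p ∧ q → q) fails. ✗
Satisfying worlds: {w0}.

1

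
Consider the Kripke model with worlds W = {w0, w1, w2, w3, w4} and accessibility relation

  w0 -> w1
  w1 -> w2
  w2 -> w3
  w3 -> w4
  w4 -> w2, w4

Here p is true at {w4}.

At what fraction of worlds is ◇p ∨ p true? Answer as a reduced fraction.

2/5

w0: ◇p is F, p is F. ✗
w1: ◇p is F, p is F. ✗
w2: ◇p is F, p is F. ✗
w3: ◇p is T, p is F. ✓
w4: ◇p is T, p is T. ✓
That's 2 of 5 worlds, so 2/5.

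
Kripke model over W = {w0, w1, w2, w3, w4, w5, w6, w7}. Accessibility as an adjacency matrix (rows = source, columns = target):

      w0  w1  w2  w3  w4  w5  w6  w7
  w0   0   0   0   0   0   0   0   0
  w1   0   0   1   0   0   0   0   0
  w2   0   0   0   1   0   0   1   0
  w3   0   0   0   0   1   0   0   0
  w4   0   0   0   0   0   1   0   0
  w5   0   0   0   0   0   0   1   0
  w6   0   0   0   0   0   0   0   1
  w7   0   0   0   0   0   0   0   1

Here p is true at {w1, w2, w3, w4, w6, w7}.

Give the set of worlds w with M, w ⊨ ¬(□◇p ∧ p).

w0: □◇p ∧ p is F. ✓
w1: □◇p ∧ p is T. ✗
w2: □◇p ∧ p is T. ✗
w3: □◇p ∧ p is F. ✓
w4: □◇p ∧ p is T. ✗
w5: □◇p ∧ p is F. ✓
w6: □◇p ∧ p is T. ✗
w7: □◇p ∧ p is T. ✗

{w0, w3, w5}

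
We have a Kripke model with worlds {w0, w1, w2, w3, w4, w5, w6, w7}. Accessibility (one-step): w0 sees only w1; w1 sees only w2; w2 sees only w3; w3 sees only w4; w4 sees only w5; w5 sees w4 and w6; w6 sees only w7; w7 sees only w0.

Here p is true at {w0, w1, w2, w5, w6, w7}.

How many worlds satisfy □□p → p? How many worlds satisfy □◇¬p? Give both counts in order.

For □□p → p:
w0: □□p is T, p is T. ✓
w1: □□p is F, p is T. ✓
w2: □□p is F, p is T. ✓
w3: □□p is T, p is F. ✗
w4: □□p is F, p is F. ✓
w5: □□p is T, p is T. ✓
w6: □□p is T, p is T. ✓
w7: □□p is T, p is T. ✓
— 7 worlds.
For □◇¬p:
w0: successors {w1}; ◇¬p there: w1:F. ✗
w1: successors {w2}; ◇¬p there: w2:T. ✓
w2: successors {w3}; ◇¬p there: w3:T. ✓
w3: successors {w4}; ◇¬p there: w4:F. ✗
w4: successors {w5}; ◇¬p there: w5:T. ✓
w5: successors {w4, w6}; ◇¬p there: w4:F, w6:F. ✗
w6: successors {w7}; ◇¬p there: w7:F. ✗
w7: successors {w0}; ◇¬p there: w0:F. ✗
— 3 worlds.

7 and 3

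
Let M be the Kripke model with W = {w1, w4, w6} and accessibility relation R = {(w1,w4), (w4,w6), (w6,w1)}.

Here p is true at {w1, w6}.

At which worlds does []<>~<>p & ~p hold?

w1: []<>~<>p is F, ~p is F. ✗
w4: []<>~<>p is T, ~p is T. ✓
w6: []<>~<>p is F, ~p is F. ✗

{w4}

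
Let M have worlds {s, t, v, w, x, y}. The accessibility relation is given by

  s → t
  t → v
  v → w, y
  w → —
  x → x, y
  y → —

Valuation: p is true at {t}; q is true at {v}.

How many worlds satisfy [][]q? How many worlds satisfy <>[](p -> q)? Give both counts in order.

For [][]q:
s: successors {t}; []q there: t:T. ✓
t: successors {v}; []q there: v:F. ✗
v: successors {w, y}; []q there: w:T, y:T. ✓
w: no successors, so [][]q holds vacuously. ✓
x: successors {x, y}; []q there: x:F, y:T. ✗
y: no successors, so [][]q holds vacuously. ✓
— 4 worlds.
For <>[](p -> q):
s: successors {t}; [](p -> q) there: t:T. ✓
t: successors {v}; [](p -> q) there: v:T. ✓
v: successors {w, y}; [](p -> q) there: w:T, y:T. ✓
w: no successors, so <>[](p -> q) fails. ✗
x: successors {x, y}; [](p -> q) there: x:T, y:T. ✓
y: no successors, so <>[](p -> q) fails. ✗
— 4 worlds.

4 and 4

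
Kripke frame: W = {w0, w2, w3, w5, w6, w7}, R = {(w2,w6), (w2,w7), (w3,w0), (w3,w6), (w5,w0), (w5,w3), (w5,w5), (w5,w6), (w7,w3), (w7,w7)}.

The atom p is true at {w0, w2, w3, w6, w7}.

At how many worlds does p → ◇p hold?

w0: p is T, ◇p is F. ✗
w2: p is T, ◇p is T. ✓
w3: p is T, ◇p is T. ✓
w5: p is F, ◇p is T. ✓
w6: p is T, ◇p is F. ✗
w7: p is T, ◇p is T. ✓
Satisfying worlds: {w2, w3, w5, w7}.

4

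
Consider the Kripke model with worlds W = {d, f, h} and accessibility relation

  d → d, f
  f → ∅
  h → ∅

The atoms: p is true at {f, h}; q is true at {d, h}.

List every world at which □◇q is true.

d: successors {d, f}; ◇q there: d:T, f:F. ✗
f: no successors, so □◇q holds vacuously. ✓
h: no successors, so □◇q holds vacuously. ✓

{f, h}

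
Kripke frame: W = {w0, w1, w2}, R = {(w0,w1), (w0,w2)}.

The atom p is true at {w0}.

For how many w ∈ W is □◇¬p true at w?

w0: successors {w1, w2}; ◇¬p there: w1:F, w2:F. ✗
w1: no successors, so □◇¬p holds vacuously. ✓
w2: no successors, so □◇¬p holds vacuously. ✓
Satisfying worlds: {w1, w2}.

2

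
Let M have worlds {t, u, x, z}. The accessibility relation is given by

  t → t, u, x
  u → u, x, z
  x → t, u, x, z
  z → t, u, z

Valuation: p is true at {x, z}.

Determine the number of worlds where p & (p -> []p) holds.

0

t: p is F, p -> []p is T. ✗
u: p is F, p -> []p is T. ✗
x: p is T, p -> []p is F. ✗
z: p is T, p -> []p is F. ✗
Satisfying worlds: ∅.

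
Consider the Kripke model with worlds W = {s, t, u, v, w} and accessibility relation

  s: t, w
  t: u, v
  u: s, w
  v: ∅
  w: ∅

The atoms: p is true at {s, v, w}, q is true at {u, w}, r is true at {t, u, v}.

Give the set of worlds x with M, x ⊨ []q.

s: successors {t, w}; q there: t:F, w:T. ✗
t: successors {u, v}; q there: u:T, v:F. ✗
u: successors {s, w}; q there: s:F, w:T. ✗
v: no successors, so []q holds vacuously. ✓
w: no successors, so []q holds vacuously. ✓

{v, w}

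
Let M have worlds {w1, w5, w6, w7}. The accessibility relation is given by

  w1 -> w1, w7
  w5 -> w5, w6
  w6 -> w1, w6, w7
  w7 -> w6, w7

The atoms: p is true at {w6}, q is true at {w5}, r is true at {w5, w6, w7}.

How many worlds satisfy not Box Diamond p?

2

w1: Box Diamond p is F. ✓
w5: Box Diamond p is T. ✗
w6: Box Diamond p is F. ✓
w7: Box Diamond p is T. ✗
Satisfying worlds: {w1, w6}.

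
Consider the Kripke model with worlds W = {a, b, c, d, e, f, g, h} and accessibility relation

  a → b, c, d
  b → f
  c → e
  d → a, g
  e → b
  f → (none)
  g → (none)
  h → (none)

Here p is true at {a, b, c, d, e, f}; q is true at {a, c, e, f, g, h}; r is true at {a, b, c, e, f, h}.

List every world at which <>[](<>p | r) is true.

a: successors {b, c, d}; [](<>p | r) there: b:T, c:T, d:F. ✓
b: successors {f}; [](<>p | r) there: f:T. ✓
c: successors {e}; [](<>p | r) there: e:T. ✓
d: successors {a, g}; [](<>p | r) there: a:T, g:T. ✓
e: successors {b}; [](<>p | r) there: b:T. ✓
f: no successors, so <>[](<>p | r) fails. ✗
g: no successors, so <>[](<>p | r) fails. ✗
h: no successors, so <>[](<>p | r) fails. ✗

{a, b, c, d, e}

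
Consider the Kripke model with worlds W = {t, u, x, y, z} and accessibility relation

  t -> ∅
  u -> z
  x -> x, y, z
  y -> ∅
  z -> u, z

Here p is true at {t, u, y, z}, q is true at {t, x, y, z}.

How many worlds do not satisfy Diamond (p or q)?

t: no successors, so Diamond (p or q) fails. ✗
u: successors {z}; p or q there: z:T. ✓
x: successors {x, y, z}; p or q there: x:T, y:T, z:T. ✓
y: no successors, so Diamond (p or q) fails. ✗
z: successors {u, z}; p or q there: u:T, z:T. ✓
Satisfying worlds: {u, x, z}.
So Diamond (p or q) fails at the other 2 worlds.

2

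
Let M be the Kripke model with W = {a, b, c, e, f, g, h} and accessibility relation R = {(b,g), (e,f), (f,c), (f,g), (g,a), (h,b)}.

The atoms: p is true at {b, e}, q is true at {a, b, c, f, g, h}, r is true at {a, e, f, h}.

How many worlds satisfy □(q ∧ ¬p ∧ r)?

4

a: no successors, so □(q ∧ ¬p ∧ r) holds vacuously. ✓
b: successors {g}; q ∧ ¬p ∧ r there: g:F. ✗
c: no successors, so □(q ∧ ¬p ∧ r) holds vacuously. ✓
e: successors {f}; q ∧ ¬p ∧ r there: f:T. ✓
f: successors {c, g}; q ∧ ¬p ∧ r there: c:F, g:F. ✗
g: successors {a}; q ∧ ¬p ∧ r there: a:T. ✓
h: successors {b}; q ∧ ¬p ∧ r there: b:F. ✗
Satisfying worlds: {a, c, e, g}.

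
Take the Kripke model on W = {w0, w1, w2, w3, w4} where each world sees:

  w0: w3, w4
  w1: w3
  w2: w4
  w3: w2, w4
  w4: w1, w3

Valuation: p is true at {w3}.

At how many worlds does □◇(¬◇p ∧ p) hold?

w0: successors {w3, w4}; ◇(¬◇p ∧ p) there: w3:F, w4:T. ✗
w1: successors {w3}; ◇(¬◇p ∧ p) there: w3:F. ✗
w2: successors {w4}; ◇(¬◇p ∧ p) there: w4:T. ✓
w3: successors {w2, w4}; ◇(¬◇p ∧ p) there: w2:F, w4:T. ✗
w4: successors {w1, w3}; ◇(¬◇p ∧ p) there: w1:T, w3:F. ✗
Satisfying worlds: {w2}.

1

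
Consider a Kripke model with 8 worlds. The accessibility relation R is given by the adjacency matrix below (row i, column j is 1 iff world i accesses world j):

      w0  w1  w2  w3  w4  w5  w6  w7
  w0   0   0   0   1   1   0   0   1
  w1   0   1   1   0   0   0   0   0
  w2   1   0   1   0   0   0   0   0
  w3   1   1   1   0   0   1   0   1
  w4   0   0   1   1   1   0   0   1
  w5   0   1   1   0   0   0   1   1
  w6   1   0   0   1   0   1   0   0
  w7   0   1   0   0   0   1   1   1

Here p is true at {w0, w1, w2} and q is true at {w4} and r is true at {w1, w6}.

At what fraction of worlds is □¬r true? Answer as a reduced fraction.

w0: successors {w3, w4, w7}; ¬r there: w3:T, w4:T, w7:T. ✓
w1: successors {w1, w2}; ¬r there: w1:F, w2:T. ✗
w2: successors {w0, w2}; ¬r there: w0:T, w2:T. ✓
w3: successors {w0, w1, w2, w5, w7}; ¬r there: w0:T, w1:F, w2:T, w5:T, w7:T. ✗
w4: successors {w2, w3, w4, w7}; ¬r there: w2:T, w3:T, w4:T, w7:T. ✓
w5: successors {w1, w2, w6, w7}; ¬r there: w1:F, w2:T, w6:F, w7:T. ✗
w6: successors {w0, w3, w5}; ¬r there: w0:T, w3:T, w5:T. ✓
w7: successors {w1, w5, w6, w7}; ¬r there: w1:F, w5:T, w6:F, w7:T. ✗
That's 4 of 8 worlds, so 4/8 = 1/2.

1/2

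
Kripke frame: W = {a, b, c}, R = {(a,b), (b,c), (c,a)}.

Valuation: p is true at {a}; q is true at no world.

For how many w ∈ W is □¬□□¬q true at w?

a: successors {b}; ¬□□¬q there: b:F. ✗
b: successors {c}; ¬□□¬q there: c:F. ✗
c: successors {a}; ¬□□¬q there: a:F. ✗
Satisfying worlds: ∅.

0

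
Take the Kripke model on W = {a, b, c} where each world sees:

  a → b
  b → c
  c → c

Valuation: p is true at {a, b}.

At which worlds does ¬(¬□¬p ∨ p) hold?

{c}

a: ¬□¬p ∨ p is T. ✗
b: ¬□¬p ∨ p is T. ✗
c: ¬□¬p ∨ p is F. ✓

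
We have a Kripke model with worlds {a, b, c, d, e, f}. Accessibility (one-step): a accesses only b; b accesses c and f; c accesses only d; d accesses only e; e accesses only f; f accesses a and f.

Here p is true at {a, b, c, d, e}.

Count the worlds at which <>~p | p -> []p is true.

a: <>~p | p is T, []p is T. ✓
b: <>~p | p is T, []p is F. ✗
c: <>~p | p is T, []p is T. ✓
d: <>~p | p is T, []p is T. ✓
e: <>~p | p is T, []p is F. ✗
f: <>~p | p is T, []p is F. ✗
Satisfying worlds: {a, c, d}.

3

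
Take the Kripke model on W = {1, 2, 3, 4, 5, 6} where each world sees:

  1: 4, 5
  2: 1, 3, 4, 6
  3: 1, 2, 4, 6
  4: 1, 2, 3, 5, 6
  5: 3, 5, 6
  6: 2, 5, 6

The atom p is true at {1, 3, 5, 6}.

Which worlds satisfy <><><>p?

{1, 2, 3, 4, 5, 6}

1: successors {4, 5}; <><>p there: 4:T, 5:T. ✓
2: successors {1, 3, 4, 6}; <><>p there: 1:T, 3:T, 4:T, 6:T. ✓
3: successors {1, 2, 4, 6}; <><>p there: 1:T, 2:T, 4:T, 6:T. ✓
4: successors {1, 2, 3, 5, 6}; <><>p there: 1:T, 2:T, 3:T, 5:T, 6:T. ✓
5: successors {3, 5, 6}; <><>p there: 3:T, 5:T, 6:T. ✓
6: successors {2, 5, 6}; <><>p there: 2:T, 5:T, 6:T. ✓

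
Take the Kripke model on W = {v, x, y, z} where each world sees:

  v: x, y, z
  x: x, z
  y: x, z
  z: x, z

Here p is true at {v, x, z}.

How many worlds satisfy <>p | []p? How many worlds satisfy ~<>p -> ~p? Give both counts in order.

4 and 4

For <>p | []p:
v: <>p is T, []p is F. ✓
x: <>p is T, []p is T. ✓
y: <>p is T, []p is T. ✓
z: <>p is T, []p is T. ✓
— 4 worlds.
For ~<>p -> ~p:
v: ~<>p is F, ~p is F. ✓
x: ~<>p is F, ~p is F. ✓
y: ~<>p is F, ~p is T. ✓
z: ~<>p is F, ~p is F. ✓
— 4 worlds.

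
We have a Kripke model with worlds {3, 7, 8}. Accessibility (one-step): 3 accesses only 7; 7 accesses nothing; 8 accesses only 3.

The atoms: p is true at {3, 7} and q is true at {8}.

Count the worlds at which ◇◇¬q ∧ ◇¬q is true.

3: ◇◇¬q is F, ◇¬q is T. ✗
7: ◇◇¬q is F, ◇¬q is F. ✗
8: ◇◇¬q is T, ◇¬q is T. ✓
Satisfying worlds: {8}.

1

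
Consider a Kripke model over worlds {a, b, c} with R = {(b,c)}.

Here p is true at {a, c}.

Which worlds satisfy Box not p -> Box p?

a: Box not p is T, Box p is T. ✓
b: Box not p is F, Box p is T. ✓
c: Box not p is T, Box p is T. ✓

{a, b, c}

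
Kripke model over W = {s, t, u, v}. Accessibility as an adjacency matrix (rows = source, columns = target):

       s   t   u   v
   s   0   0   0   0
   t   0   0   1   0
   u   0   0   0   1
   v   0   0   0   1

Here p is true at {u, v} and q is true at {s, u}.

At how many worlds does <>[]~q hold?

3

s: no successors, so <>[]~q fails. ✗
t: successors {u}; []~q there: u:T. ✓
u: successors {v}; []~q there: v:T. ✓
v: successors {v}; []~q there: v:T. ✓
Satisfying worlds: {t, u, v}.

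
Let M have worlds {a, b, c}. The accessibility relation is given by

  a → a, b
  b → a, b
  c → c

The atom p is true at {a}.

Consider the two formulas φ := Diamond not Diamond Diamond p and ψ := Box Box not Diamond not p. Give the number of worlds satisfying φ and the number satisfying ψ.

For Diamond not Diamond Diamond p:
a: successors {a, b}; not Diamond Diamond p there: a:F, b:F. ✗
b: successors {a, b}; not Diamond Diamond p there: a:F, b:F. ✗
c: successors {c}; not Diamond Diamond p there: c:T. ✓
— 1 world.
For Box Box not Diamond not p:
a: successors {a, b}; Box not Diamond not p there: a:F, b:F. ✗
b: successors {a, b}; Box not Diamond not p there: a:F, b:F. ✗
c: successors {c}; Box not Diamond not p there: c:F. ✗
— 0 worlds.

1 and 0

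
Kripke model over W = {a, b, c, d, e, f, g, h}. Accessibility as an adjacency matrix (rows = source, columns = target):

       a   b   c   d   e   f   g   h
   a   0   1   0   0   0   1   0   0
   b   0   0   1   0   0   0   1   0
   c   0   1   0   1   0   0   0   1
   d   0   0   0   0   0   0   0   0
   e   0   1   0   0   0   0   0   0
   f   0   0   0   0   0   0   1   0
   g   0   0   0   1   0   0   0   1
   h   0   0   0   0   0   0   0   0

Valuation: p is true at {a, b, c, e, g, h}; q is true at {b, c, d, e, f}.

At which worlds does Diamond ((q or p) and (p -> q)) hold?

{a, b, c, e, g}

a: successors {b, f}; (q or p) and (p -> q) there: b:T, f:T. ✓
b: successors {c, g}; (q or p) and (p -> q) there: c:T, g:F. ✓
c: successors {b, d, h}; (q or p) and (p -> q) there: b:T, d:T, h:F. ✓
d: no successors, so Diamond ((q or p) and (p -> q)) fails. ✗
e: successors {b}; (q or p) and (p -> q) there: b:T. ✓
f: successors {g}; (q or p) and (p -> q) there: g:F. ✗
g: successors {d, h}; (q or p) and (p -> q) there: d:T, h:F. ✓
h: no successors, so Diamond ((q or p) and (p -> q)) fails. ✗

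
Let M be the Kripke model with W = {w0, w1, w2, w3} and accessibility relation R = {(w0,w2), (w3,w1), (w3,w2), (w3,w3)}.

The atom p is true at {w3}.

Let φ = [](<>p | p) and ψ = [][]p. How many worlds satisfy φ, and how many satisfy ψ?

For [](<>p | p):
w0: successors {w2}; <>p | p there: w2:F. ✗
w1: no successors, so [](<>p | p) holds vacuously. ✓
w2: no successors, so [](<>p | p) holds vacuously. ✓
w3: successors {w1, w2, w3}; <>p | p there: w1:F, w2:F, w3:T. ✗
— 2 worlds.
For [][]p:
w0: successors {w2}; []p there: w2:T. ✓
w1: no successors, so [][]p holds vacuously. ✓
w2: no successors, so [][]p holds vacuously. ✓
w3: successors {w1, w2, w3}; []p there: w1:T, w2:T, w3:F. ✗
— 3 worlds.

2 and 3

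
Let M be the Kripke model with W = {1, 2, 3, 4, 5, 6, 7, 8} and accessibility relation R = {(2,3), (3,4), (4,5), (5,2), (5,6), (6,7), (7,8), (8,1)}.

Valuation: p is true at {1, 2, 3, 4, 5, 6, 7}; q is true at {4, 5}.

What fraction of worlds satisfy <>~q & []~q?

5/8

1: <>~q is F, []~q is T. ✗
2: <>~q is T, []~q is T. ✓
3: <>~q is F, []~q is F. ✗
4: <>~q is F, []~q is F. ✗
5: <>~q is T, []~q is T. ✓
6: <>~q is T, []~q is T. ✓
7: <>~q is T, []~q is T. ✓
8: <>~q is T, []~q is T. ✓
That's 5 of 8 worlds, so 5/8.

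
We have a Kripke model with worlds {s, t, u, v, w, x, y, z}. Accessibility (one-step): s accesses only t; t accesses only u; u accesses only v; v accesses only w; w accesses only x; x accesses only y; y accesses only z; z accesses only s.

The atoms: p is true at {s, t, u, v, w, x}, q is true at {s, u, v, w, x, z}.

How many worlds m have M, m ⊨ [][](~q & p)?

s: successors {t}; [](~q & p) there: t:F. ✗
t: successors {u}; [](~q & p) there: u:F. ✗
u: successors {v}; [](~q & p) there: v:F. ✗
v: successors {w}; [](~q & p) there: w:F. ✗
w: successors {x}; [](~q & p) there: x:F. ✗
x: successors {y}; [](~q & p) there: y:F. ✗
y: successors {z}; [](~q & p) there: z:F. ✗
z: successors {s}; [](~q & p) there: s:T. ✓
Satisfying worlds: {z}.

1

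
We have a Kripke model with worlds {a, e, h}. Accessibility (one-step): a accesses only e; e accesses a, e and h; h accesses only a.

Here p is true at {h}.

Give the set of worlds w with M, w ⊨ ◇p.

a: successors {e}; p there: e:F. ✗
e: successors {a, e, h}; p there: a:F, e:F, h:T. ✓
h: successors {a}; p there: a:F. ✗

{e}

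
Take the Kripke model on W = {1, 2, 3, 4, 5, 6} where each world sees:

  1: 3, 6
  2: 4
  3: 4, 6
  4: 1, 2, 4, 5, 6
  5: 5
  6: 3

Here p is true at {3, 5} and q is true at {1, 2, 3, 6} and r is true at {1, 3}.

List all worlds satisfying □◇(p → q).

{1, 2, 3, 6}

1: successors {3, 6}; ◇(p → q) there: 3:T, 6:T. ✓
2: successors {4}; ◇(p → q) there: 4:T. ✓
3: successors {4, 6}; ◇(p → q) there: 4:T, 6:T. ✓
4: successors {1, 2, 4, 5, 6}; ◇(p → q) there: 1:T, 2:T, 4:T, 5:F, 6:T. ✗
5: successors {5}; ◇(p → q) there: 5:F. ✗
6: successors {3}; ◇(p → q) there: 3:T. ✓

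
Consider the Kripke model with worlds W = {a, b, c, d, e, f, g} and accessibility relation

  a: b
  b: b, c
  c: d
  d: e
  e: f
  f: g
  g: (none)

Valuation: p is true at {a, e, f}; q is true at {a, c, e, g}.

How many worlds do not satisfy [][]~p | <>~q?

1

a: [][]~p is T, <>~q is T. ✓
b: [][]~p is T, <>~q is T. ✓
c: [][]~p is F, <>~q is T. ✓
d: [][]~p is F, <>~q is F. ✗
e: [][]~p is T, <>~q is T. ✓
f: [][]~p is T, <>~q is F. ✓
g: [][]~p is T, <>~q is F. ✓
Satisfying worlds: {a, b, c, e, f, g}.
So [][]~p | <>~q fails at the other 1 world.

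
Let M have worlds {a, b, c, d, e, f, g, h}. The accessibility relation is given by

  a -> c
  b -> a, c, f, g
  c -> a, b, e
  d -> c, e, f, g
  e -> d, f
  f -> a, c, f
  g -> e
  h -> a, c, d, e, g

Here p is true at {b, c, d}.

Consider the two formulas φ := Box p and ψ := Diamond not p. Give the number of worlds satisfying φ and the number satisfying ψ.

1 and 7

For Box p:
a: successors {c}; p there: c:T. ✓
b: successors {a, c, f, g}; p there: a:F, c:T, f:F, g:F. ✗
c: successors {a, b, e}; p there: a:F, b:T, e:F. ✗
d: successors {c, e, f, g}; p there: c:T, e:F, f:F, g:F. ✗
e: successors {d, f}; p there: d:T, f:F. ✗
f: successors {a, c, f}; p there: a:F, c:T, f:F. ✗
g: successors {e}; p there: e:F. ✗
h: successors {a, c, d, e, g}; p there: a:F, c:T, d:T, e:F, g:F. ✗
— 1 world.
For Diamond not p:
a: successors {c}; not p there: c:F. ✗
b: successors {a, c, f, g}; not p there: a:T, c:F, f:T, g:T. ✓
c: successors {a, b, e}; not p there: a:T, b:F, e:T. ✓
d: successors {c, e, f, g}; not p there: c:F, e:T, f:T, g:T. ✓
e: successors {d, f}; not p there: d:F, f:T. ✓
f: successors {a, c, f}; not p there: a:T, c:F, f:T. ✓
g: successors {e}; not p there: e:T. ✓
h: successors {a, c, d, e, g}; not p there: a:T, c:F, d:F, e:T, g:T. ✓
— 7 worlds.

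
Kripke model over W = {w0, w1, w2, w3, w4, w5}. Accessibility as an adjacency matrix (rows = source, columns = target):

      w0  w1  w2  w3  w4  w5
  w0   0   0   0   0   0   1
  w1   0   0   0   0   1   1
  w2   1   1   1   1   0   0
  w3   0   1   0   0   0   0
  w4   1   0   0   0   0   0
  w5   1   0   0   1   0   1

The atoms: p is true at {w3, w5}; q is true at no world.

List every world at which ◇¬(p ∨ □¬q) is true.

w0: successors {w5}; ¬(p ∨ □¬q) there: w5:F. ✗
w1: successors {w4, w5}; ¬(p ∨ □¬q) there: w4:F, w5:F. ✗
w2: successors {w0, w1, w2, w3}; ¬(p ∨ □¬q) there: w0:F, w1:F, w2:F, w3:F. ✗
w3: successors {w1}; ¬(p ∨ □¬q) there: w1:F. ✗
w4: successors {w0}; ¬(p ∨ □¬q) there: w0:F. ✗
w5: successors {w0, w3, w5}; ¬(p ∨ □¬q) there: w0:F, w3:F, w5:F. ✗

∅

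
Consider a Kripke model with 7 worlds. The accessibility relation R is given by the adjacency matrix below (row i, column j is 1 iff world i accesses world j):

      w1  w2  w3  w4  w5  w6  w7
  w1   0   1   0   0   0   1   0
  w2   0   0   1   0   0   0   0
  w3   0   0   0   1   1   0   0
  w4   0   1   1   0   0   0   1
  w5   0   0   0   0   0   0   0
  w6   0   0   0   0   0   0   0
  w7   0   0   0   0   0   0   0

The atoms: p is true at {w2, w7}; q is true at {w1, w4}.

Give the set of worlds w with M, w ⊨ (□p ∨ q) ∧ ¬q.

{w5, w6, w7}

w1: □p ∨ q is T, ¬q is F. ✗
w2: □p ∨ q is F, ¬q is T. ✗
w3: □p ∨ q is F, ¬q is T. ✗
w4: □p ∨ q is T, ¬q is F. ✗
w5: □p ∨ q is T, ¬q is T. ✓
w6: □p ∨ q is T, ¬q is T. ✓
w7: □p ∨ q is T, ¬q is T. ✓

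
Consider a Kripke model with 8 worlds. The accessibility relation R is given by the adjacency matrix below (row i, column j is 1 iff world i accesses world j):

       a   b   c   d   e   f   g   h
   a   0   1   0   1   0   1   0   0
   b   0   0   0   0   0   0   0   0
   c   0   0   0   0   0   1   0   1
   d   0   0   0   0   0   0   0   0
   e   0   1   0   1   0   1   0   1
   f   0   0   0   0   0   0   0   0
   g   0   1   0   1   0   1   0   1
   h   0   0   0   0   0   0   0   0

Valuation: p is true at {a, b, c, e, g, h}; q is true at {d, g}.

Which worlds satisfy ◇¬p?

{a, c, e, g}

a: successors {b, d, f}; ¬p there: b:F, d:T, f:T. ✓
b: no successors, so ◇¬p fails. ✗
c: successors {f, h}; ¬p there: f:T, h:F. ✓
d: no successors, so ◇¬p fails. ✗
e: successors {b, d, f, h}; ¬p there: b:F, d:T, f:T, h:F. ✓
f: no successors, so ◇¬p fails. ✗
g: successors {b, d, f, h}; ¬p there: b:F, d:T, f:T, h:F. ✓
h: no successors, so ◇¬p fails. ✗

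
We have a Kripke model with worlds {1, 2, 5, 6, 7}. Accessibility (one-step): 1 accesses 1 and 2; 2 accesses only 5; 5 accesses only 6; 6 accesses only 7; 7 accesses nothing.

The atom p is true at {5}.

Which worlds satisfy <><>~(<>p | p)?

1: successors {1, 2}; <>~(<>p | p) there: 1:T, 2:F. ✓
2: successors {5}; <>~(<>p | p) there: 5:T. ✓
5: successors {6}; <>~(<>p | p) there: 6:T. ✓
6: successors {7}; <>~(<>p | p) there: 7:F. ✗
7: no successors, so <><>~(<>p | p) fails. ✗

{1, 2, 5}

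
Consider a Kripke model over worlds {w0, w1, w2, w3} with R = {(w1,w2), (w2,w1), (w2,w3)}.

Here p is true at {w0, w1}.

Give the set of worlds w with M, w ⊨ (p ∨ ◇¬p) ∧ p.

w0: p ∨ ◇¬p is T, p is T. ✓
w1: p ∨ ◇¬p is T, p is T. ✓
w2: p ∨ ◇¬p is T, p is F. ✗
w3: p ∨ ◇¬p is F, p is F. ✗

{w0, w1}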